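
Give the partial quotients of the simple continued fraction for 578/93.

[6; 4, 1, 1, 1, 6]

Run the Euclidean algorithm on 578 and 93; the successive quotients are the partial quotients a_0, a_1, ... (each step inverts the fractional part left over by the previous one):
  578 = 6*93 + 20, so a_0 = 6.
  93 = 4*20 + 13, so a_1 = 4.
  20 = 1*13 + 7, so a_2 = 1.
  13 = 1*7 + 6, so a_3 = 1.
  7 = 1*6 + 1, so a_4 = 1.
  6 = 6*1 + 0, so a_5 = 6.
The remainder reaches 0 after 6 divisions, so the expansion has 6 partial quotients, read off in order.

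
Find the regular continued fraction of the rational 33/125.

Run the Euclidean algorithm on 33 and 125; the successive quotients are the partial quotients a_0, a_1, ... (each step inverts the fractional part left over by the previous one):
  33 = 0*125 + 33, so a_0 = 0.
  125 = 3*33 + 26, so a_1 = 3.
  33 = 1*26 + 7, so a_2 = 1.
  26 = 3*7 + 5, so a_3 = 3.
  7 = 1*5 + 2, so a_4 = 1.
  5 = 2*2 + 1, so a_5 = 2.
  2 = 2*1 + 0, so a_6 = 2.
The remainder reaches 0 after 7 divisions, so the expansion has 7 partial quotients, read off in order.

[0; 3, 1, 3, 1, 2, 2]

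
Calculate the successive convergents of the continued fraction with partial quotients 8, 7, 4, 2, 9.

8/1, 57/7, 236/29, 529/65, 4997/614

Using the convergent recurrence p_i = a_i*p_{i-1} + p_{i-2}, q_i = a_i*q_{i-1} + q_{i-2} with p_{-2}=0, p_{-1}=1, q_{-2}=1, q_{-1}=0:
  i=0: a_0=8, p_0 = 8*1 + 0 = 8, q_0 = 8*0 + 1 = 1.
  i=1: a_1=7, p_1 = 7*8 + 1 = 57, q_1 = 7*1 + 0 = 7.
  i=2: a_2=4, p_2 = 4*57 + 8 = 236, q_2 = 4*7 + 1 = 29.
  i=3: a_3=2, p_3 = 2*236 + 57 = 529, q_3 = 2*29 + 7 = 65.
  i=4: a_4=9, p_4 = 9*529 + 236 = 4997, q_4 = 9*65 + 29 = 614.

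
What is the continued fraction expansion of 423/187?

[2; 3, 1, 4, 2, 4]

Run the Euclidean algorithm on 423 and 187; the successive quotients are the partial quotients a_0, a_1, ... (each step inverts the fractional part left over by the previous one):
  423 = 2*187 + 49, so a_0 = 2.
  187 = 3*49 + 40, so a_1 = 3.
  49 = 1*40 + 9, so a_2 = 1.
  40 = 4*9 + 4, so a_3 = 4.
  9 = 2*4 + 1, so a_4 = 2.
  4 = 4*1 + 0, so a_5 = 4.
The remainder reaches 0 after 6 divisions, so the expansion has 6 partial quotients, read off in order.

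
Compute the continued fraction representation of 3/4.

Run the Euclidean algorithm on 3 and 4; the successive quotients are the partial quotients a_0, a_1, ... (each step inverts the fractional part left over by the previous one):
  3 = 0*4 + 3, so a_0 = 0.
  4 = 1*3 + 1, so a_1 = 1.
  3 = 3*1 + 0, so a_2 = 3.
The remainder reaches 0 after 3 divisions, so the expansion has 3 partial quotients, read off in order.

[0; 1, 3]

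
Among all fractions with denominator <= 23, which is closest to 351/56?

Expand x = 351/56 as a continued fraction with the Euclidean algorithm:
  351 = 6*56 + 15, so a_0 = 6.
  56 = 3*15 + 11, so a_1 = 3.
  15 = 1*11 + 4, so a_2 = 1.
  11 = 2*4 + 3, so a_3 = 2.
  4 = 1*3 + 1, so a_4 = 1.
  3 = 3*1 + 0, so a_5 = 3.
so x = [6; 3, 1, 2, 1, 3].
Convergents (p_i = a_i*p_{i-1} + p_{i-2}, q_i = a_i*q_{i-1} + q_{i-2} with p_{-2}=0, p_{-1}=1, q_{-2}=1, q_{-1}=0), until the denominator exceeds 23:
  i=0: a_0=6, p_0 = 6*1 + 0 = 6, q_0 = 6*0 + 1 = 1.
  i=1: a_1=3, p_1 = 3*6 + 1 = 19, q_1 = 3*1 + 0 = 3.
  i=2: a_2=1, p_2 = 1*19 + 6 = 25, q_2 = 1*3 + 1 = 4.
  i=3: a_3=2, p_3 = 2*25 + 19 = 69, q_3 = 2*4 + 3 = 11.
  i=4: a_4=1, p_4 = 1*69 + 25 = 94, q_4 = 1*11 + 4 = 15.
  i=5: a_5=3, p_5 = 3*94 + 69 = 351, q_5 = 3*15 + 11 = 56.
q_5 = 56 > 23, so the last convergent with denominator <= 23 is p_4/q_4 = 94/15.
The closest fraction with denominator <= 23 is either p_4/q_4 or the intermediate fraction (k*p_4 + p_3)/(k*q_4 + q_3) with the largest k >= 1 whose denominator stays <= 23; these approach x as k grows, and every other convergent or intermediate fraction in range is farther away.
Largest k: floor((23 - q_3)/q_4) = floor((23 - 11)/15) = 0.
Since k = 0, no intermediate fraction beyond p_4/q_4 has denominator <= 23, so the convergent 94/15 is the closest (its error is |351*15 - 94*56|/(56*15) = 1/840).

94/15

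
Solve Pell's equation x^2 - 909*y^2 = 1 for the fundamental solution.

First expand sqrt(909) as a continued fraction. With x_i = (sqrt(909) + m_i)/d_i and (m_0, d_0) = (0, 1): a_0 = floor(sqrt(909)) = 30, since 30^2 = 900 <= 909 < 961 = 31^2.
Iterate m_{i+1} = d_i*a_i - m_i, d_{i+1} = (909 - m_{i+1}^2)/d_i, a_{i+1} = floor((a_0 + m_{i+1})/d_{i+1}):
  m_1 = 1*30 - 0 = 30, d_1 = (909 - 30^2)/1 = 9/1 = 9, a_1 = floor((30 + 30)/9) = 6.
  m_2 = 9*6 - 30 = 24, d_2 = (909 - 24^2)/9 = 333/9 = 37, a_2 = floor((30 + 24)/37) = 1.
  m_3 = 37*1 - 24 = 13, d_3 = (909 - 13^2)/37 = 740/37 = 20, a_3 = floor((30 + 13)/20) = 2.
  m_4 = 20*2 - 13 = 27, d_4 = (909 - 27^2)/20 = 180/20 = 9, a_4 = floor((30 + 27)/9) = 6.
  m_5 = 9*6 - 27 = 27, d_5 = (909 - 27^2)/9 = 180/9 = 20, a_5 = floor((30 + 27)/20) = 2.
  m_6 = 20*2 - 27 = 13, d_6 = (909 - 13^2)/20 = 740/20 = 37, a_6 = floor((30 + 13)/37) = 1.
  m_7 = 37*1 - 13 = 24, d_7 = (909 - 24^2)/37 = 333/37 = 9, a_7 = floor((30 + 24)/9) = 6.
  m_8 = 9*6 - 24 = 30, d_8 = (909 - 30^2)/9 = 9/9 = 1, a_8 = floor((30 + 30)/1) = 60.
  m_9 = 1*60 - 30 = 30, d_9 = (909 - 30^2)/1 = 9/1 = 9: (m_9, d_9) = (m_1, d_1) = (30, 9), so from here the quotients repeat a_1, ..., a_8; the period length is 8.
So sqrt(909) = [30; (6, 1, 2, 6, 2, 1, 6, 60)] with period length k = 8.
k is even, so the fundamental solution of x^2 - 909y^2 = 1 is (p_{k-1}, q_{k-1}) = (p_7, q_7); compute convergents through index 7.
Convergents (p_i = a_i*p_{i-1} + p_{i-2}, q_i = a_i*q_{i-1} + q_{i-2} with p_{-2}=0, p_{-1}=1, q_{-2}=1, q_{-1}=0):
  i=0: a_0=30, p_0 = 30*1 + 0 = 30, q_0 = 30*0 + 1 = 1.
  i=1: a_1=6, p_1 = 6*30 + 1 = 181, q_1 = 6*1 + 0 = 6.
  i=2: a_2=1, p_2 = 1*181 + 30 = 211, q_2 = 1*6 + 1 = 7.
  i=3: a_3=2, p_3 = 2*211 + 181 = 603, q_3 = 2*7 + 6 = 20.
  i=4: a_4=6, p_4 = 6*603 + 211 = 3829, q_4 = 6*20 + 7 = 127.
  i=5: a_5=2, p_5 = 2*3829 + 603 = 8261, q_5 = 2*127 + 20 = 274.
  i=6: a_6=1, p_6 = 1*8261 + 3829 = 12090, q_6 = 1*274 + 127 = 401.
  i=7: a_7=6, p_7 = 6*12090 + 8261 = 80801, q_7 = 6*401 + 274 = 2680.
Check: 80801^2 - 909*2680^2 = 6528801601 - 6528801600 = 1, so (x, y) = (80801, 2680) solves the equation, and by the theorem it is the least positive solution.

(x, y) = (80801, 2680)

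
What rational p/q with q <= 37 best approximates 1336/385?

59/17

Expand x = 1336/385 as a continued fraction with the Euclidean algorithm:
  1336 = 3*385 + 181, so a_0 = 3.
  385 = 2*181 + 23, so a_1 = 2.
  181 = 7*23 + 20, so a_2 = 7.
  23 = 1*20 + 3, so a_3 = 1.
  20 = 6*3 + 2, so a_4 = 6.
  3 = 1*2 + 1, so a_5 = 1.
  2 = 2*1 + 0, so a_6 = 2.
so x = [3; 2, 7, 1, 6, 1, 2].
Convergents (p_i = a_i*p_{i-1} + p_{i-2}, q_i = a_i*q_{i-1} + q_{i-2} with p_{-2}=0, p_{-1}=1, q_{-2}=1, q_{-1}=0), until the denominator exceeds 37:
  i=0: a_0=3, p_0 = 3*1 + 0 = 3, q_0 = 3*0 + 1 = 1.
  i=1: a_1=2, p_1 = 2*3 + 1 = 7, q_1 = 2*1 + 0 = 2.
  i=2: a_2=7, p_2 = 7*7 + 3 = 52, q_2 = 7*2 + 1 = 15.
  i=3: a_3=1, p_3 = 1*52 + 7 = 59, q_3 = 1*15 + 2 = 17.
  i=4: a_4=6, p_4 = 6*59 + 52 = 406, q_4 = 6*17 + 15 = 117.
q_4 = 117 > 37, so the last convergent with denominator <= 37 is p_3/q_3 = 59/17.
The closest fraction with denominator <= 37 is either p_3/q_3 or the intermediate fraction (k*p_3 + p_2)/(k*q_3 + q_2) with the largest k >= 1 whose denominator stays <= 37; these approach x as k grows, and every other convergent or intermediate fraction in range is farther away.
Largest k: floor((37 - q_2)/q_3) = floor((37 - 15)/17) = 1.
That gives (1*59 + 52)/(1*17 + 15) = 111/32.
Compare the errors: |x - 59/17| = |1336*17 - 59*385|/(385*17) = 3/6545, and |x - 111/32| = |1336*32 - 111*385|/(385*32) = 17/12320.
Cross-multiplying, 3*12320 = 36960 < 111265 = 17*6545, so 3/6545 is smaller: the convergent 59/17 is closer to x than 111/32.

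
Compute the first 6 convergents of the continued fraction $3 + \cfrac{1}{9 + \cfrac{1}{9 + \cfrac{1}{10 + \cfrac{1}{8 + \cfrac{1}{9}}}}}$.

3/1, 28/9, 255/82, 2578/829, 20879/6714, 190489/61255

Using the convergent recurrence p_i = a_i*p_{i-1} + p_{i-2}, q_i = a_i*q_{i-1} + q_{i-2} with p_{-2}=0, p_{-1}=1, q_{-2}=1, q_{-1}=0:
  i=0: a_0=3, p_0 = 3*1 + 0 = 3, q_0 = 3*0 + 1 = 1.
  i=1: a_1=9, p_1 = 9*3 + 1 = 28, q_1 = 9*1 + 0 = 9.
  i=2: a_2=9, p_2 = 9*28 + 3 = 255, q_2 = 9*9 + 1 = 82.
  i=3: a_3=10, p_3 = 10*255 + 28 = 2578, q_3 = 10*82 + 9 = 829.
  i=4: a_4=8, p_4 = 8*2578 + 255 = 20879, q_4 = 8*829 + 82 = 6714.
  i=5: a_5=9, p_5 = 9*20879 + 2578 = 190489, q_5 = 9*6714 + 829 = 61255.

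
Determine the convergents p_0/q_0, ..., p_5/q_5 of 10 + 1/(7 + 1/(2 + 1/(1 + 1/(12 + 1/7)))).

Using the convergent recurrence p_i = a_i*p_{i-1} + p_{i-2}, q_i = a_i*q_{i-1} + q_{i-2} with p_{-2}=0, p_{-1}=1, q_{-2}=1, q_{-1}=0:
  i=0: a_0=10, p_0 = 10*1 + 0 = 10, q_0 = 10*0 + 1 = 1.
  i=1: a_1=7, p_1 = 7*10 + 1 = 71, q_1 = 7*1 + 0 = 7.
  i=2: a_2=2, p_2 = 2*71 + 10 = 152, q_2 = 2*7 + 1 = 15.
  i=3: a_3=1, p_3 = 1*152 + 71 = 223, q_3 = 1*15 + 7 = 22.
  i=4: a_4=12, p_4 = 12*223 + 152 = 2828, q_4 = 12*22 + 15 = 279.
  i=5: a_5=7, p_5 = 7*2828 + 223 = 20019, q_5 = 7*279 + 22 = 1975.

10/1, 71/7, 152/15, 223/22, 2828/279, 20019/1975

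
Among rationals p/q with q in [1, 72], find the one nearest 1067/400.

Expand x = 1067/400 as a continued fraction with the Euclidean algorithm:
  1067 = 2*400 + 267, so a_0 = 2.
  400 = 1*267 + 133, so a_1 = 1.
  267 = 2*133 + 1, so a_2 = 2.
  133 = 133*1 + 0, so a_3 = 133.
so x = [2; 1, 2, 133].
Convergents (p_i = a_i*p_{i-1} + p_{i-2}, q_i = a_i*q_{i-1} + q_{i-2} with p_{-2}=0, p_{-1}=1, q_{-2}=1, q_{-1}=0), until the denominator exceeds 72:
  i=0: a_0=2, p_0 = 2*1 + 0 = 2, q_0 = 2*0 + 1 = 1.
  i=1: a_1=1, p_1 = 1*2 + 1 = 3, q_1 = 1*1 + 0 = 1.
  i=2: a_2=2, p_2 = 2*3 + 2 = 8, q_2 = 2*1 + 1 = 3.
  i=3: a_3=133, p_3 = 133*8 + 3 = 1067, q_3 = 133*3 + 1 = 400.
q_3 = 400 > 72, so the last convergent with denominator <= 72 is p_2/q_2 = 8/3.
The closest fraction with denominator <= 72 is either p_2/q_2 or the intermediate fraction (k*p_2 + p_1)/(k*q_2 + q_1) with the largest k >= 1 whose denominator stays <= 72; these approach x as k grows, and every other convergent or intermediate fraction in range is farther away.
Largest k: floor((72 - q_1)/q_2) = floor((72 - 1)/3) = 23.
That gives (23*8 + 3)/(23*3 + 1) = 187/70.
Compare the errors: |x - 8/3| = |1067*3 - 8*400|/(400*3) = 1/1200, and |x - 187/70| = |1067*70 - 187*400|/(400*70) = 110/28000.
Cross-multiplying, 1*28000 = 28000 < 132000 = 110*1200, so 1/1200 is smaller: the convergent 8/3 is closer to x than 187/70.

8/3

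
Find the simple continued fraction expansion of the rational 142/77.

[1; 1, 5, 2, 2, 2]

Run the Euclidean algorithm on 142 and 77; the successive quotients are the partial quotients a_0, a_1, ... (each step inverts the fractional part left over by the previous one):
  142 = 1*77 + 65, so a_0 = 1.
  77 = 1*65 + 12, so a_1 = 1.
  65 = 5*12 + 5, so a_2 = 5.
  12 = 2*5 + 2, so a_3 = 2.
  5 = 2*2 + 1, so a_4 = 2.
  2 = 2*1 + 0, so a_5 = 2.
The remainder reaches 0 after 6 divisions, so the expansion has 6 partial quotients, read off in order.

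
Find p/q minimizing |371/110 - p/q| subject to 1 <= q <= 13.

27/8

Expand x = 371/110 as a continued fraction with the Euclidean algorithm:
  371 = 3*110 + 41, so a_0 = 3.
  110 = 2*41 + 28, so a_1 = 2.
  41 = 1*28 + 13, so a_2 = 1.
  28 = 2*13 + 2, so a_3 = 2.
  13 = 6*2 + 1, so a_4 = 6.
  2 = 2*1 + 0, so a_5 = 2.
so x = [3; 2, 1, 2, 6, 2].
Convergents (p_i = a_i*p_{i-1} + p_{i-2}, q_i = a_i*q_{i-1} + q_{i-2} with p_{-2}=0, p_{-1}=1, q_{-2}=1, q_{-1}=0), until the denominator exceeds 13:
  i=0: a_0=3, p_0 = 3*1 + 0 = 3, q_0 = 3*0 + 1 = 1.
  i=1: a_1=2, p_1 = 2*3 + 1 = 7, q_1 = 2*1 + 0 = 2.
  i=2: a_2=1, p_2 = 1*7 + 3 = 10, q_2 = 1*2 + 1 = 3.
  i=3: a_3=2, p_3 = 2*10 + 7 = 27, q_3 = 2*3 + 2 = 8.
  i=4: a_4=6, p_4 = 6*27 + 10 = 172, q_4 = 6*8 + 3 = 51.
q_4 = 51 > 13, so the last convergent with denominator <= 13 is p_3/q_3 = 27/8.
The closest fraction with denominator <= 13 is either p_3/q_3 or the intermediate fraction (k*p_3 + p_2)/(k*q_3 + q_2) with the largest k >= 1 whose denominator stays <= 13; these approach x as k grows, and every other convergent or intermediate fraction in range is farther away.
Largest k: floor((13 - q_2)/q_3) = floor((13 - 3)/8) = 1.
That gives (1*27 + 10)/(1*8 + 3) = 37/11.
Compare the errors: |x - 27/8| = |371*8 - 27*110|/(110*8) = 2/880, and |x - 37/11| = |371*11 - 37*110|/(110*11) = 11/1210.
Cross-multiplying, 2*1210 = 2420 < 9680 = 11*880, so 2/880 is smaller: the convergent 27/8 is closer to x than 37/11.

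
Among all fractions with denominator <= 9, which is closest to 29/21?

Expand x = 29/21 as a continued fraction with the Euclidean algorithm:
  29 = 1*21 + 8, so a_0 = 1.
  21 = 2*8 + 5, so a_1 = 2.
  8 = 1*5 + 3, so a_2 = 1.
  5 = 1*3 + 2, so a_3 = 1.
  3 = 1*2 + 1, so a_4 = 1.
  2 = 2*1 + 0, so a_5 = 2.
so x = [1; 2, 1, 1, 1, 2].
Convergents (p_i = a_i*p_{i-1} + p_{i-2}, q_i = a_i*q_{i-1} + q_{i-2} with p_{-2}=0, p_{-1}=1, q_{-2}=1, q_{-1}=0), until the denominator exceeds 9:
  i=0: a_0=1, p_0 = 1*1 + 0 = 1, q_0 = 1*0 + 1 = 1.
  i=1: a_1=2, p_1 = 2*1 + 1 = 3, q_1 = 2*1 + 0 = 2.
  i=2: a_2=1, p_2 = 1*3 + 1 = 4, q_2 = 1*2 + 1 = 3.
  i=3: a_3=1, p_3 = 1*4 + 3 = 7, q_3 = 1*3 + 2 = 5.
  i=4: a_4=1, p_4 = 1*7 + 4 = 11, q_4 = 1*5 + 3 = 8.
  i=5: a_5=2, p_5 = 2*11 + 7 = 29, q_5 = 2*8 + 5 = 21.
q_5 = 21 > 9, so the last convergent with denominator <= 9 is p_4/q_4 = 11/8.
The closest fraction with denominator <= 9 is either p_4/q_4 or the intermediate fraction (k*p_4 + p_3)/(k*q_4 + q_3) with the largest k >= 1 whose denominator stays <= 9; these approach x as k grows, and every other convergent or intermediate fraction in range is farther away.
Largest k: floor((9 - q_3)/q_4) = floor((9 - 5)/8) = 0.
Since k = 0, no intermediate fraction beyond p_4/q_4 has denominator <= 9, so the convergent 11/8 is the closest (its error is |29*8 - 11*21|/(21*8) = 1/168).

11/8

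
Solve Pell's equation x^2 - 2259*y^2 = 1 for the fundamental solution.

(x, y) = (3674890, 77319)

First expand sqrt(2259) as a continued fraction. With x_i = (sqrt(2259) + m_i)/d_i and (m_0, d_0) = (0, 1): a_0 = floor(sqrt(2259)) = 47, since 47^2 = 2209 <= 2259 < 2304 = 48^2.
Iterate m_{i+1} = d_i*a_i - m_i, d_{i+1} = (2259 - m_{i+1}^2)/d_i, a_{i+1} = floor((a_0 + m_{i+1})/d_{i+1}):
  m_1 = 1*47 - 0 = 47, d_1 = (2259 - 47^2)/1 = 50/1 = 50, a_1 = floor((47 + 47)/50) = 1.
  m_2 = 50*1 - 47 = 3, d_2 = (2259 - 3^2)/50 = 2250/50 = 45, a_2 = floor((47 + 3)/45) = 1.
  m_3 = 45*1 - 3 = 42, d_3 = (2259 - 42^2)/45 = 495/45 = 11, a_3 = floor((47 + 42)/11) = 8.
  m_4 = 11*8 - 42 = 46, d_4 = (2259 - 46^2)/11 = 143/11 = 13, a_4 = floor((47 + 46)/13) = 7.
  m_5 = 13*7 - 46 = 45, d_5 = (2259 - 45^2)/13 = 234/13 = 18, a_5 = floor((47 + 45)/18) = 5.
  m_6 = 18*5 - 45 = 45, d_6 = (2259 - 45^2)/18 = 234/18 = 13, a_6 = floor((47 + 45)/13) = 7.
  m_7 = 13*7 - 45 = 46, d_7 = (2259 - 46^2)/13 = 143/13 = 11, a_7 = floor((47 + 46)/11) = 8.
  m_8 = 11*8 - 46 = 42, d_8 = (2259 - 42^2)/11 = 495/11 = 45, a_8 = floor((47 + 42)/45) = 1.
  m_9 = 45*1 - 42 = 3, d_9 = (2259 - 3^2)/45 = 2250/45 = 50, a_9 = floor((47 + 3)/50) = 1.
  m_10 = 50*1 - 3 = 47, d_10 = (2259 - 47^2)/50 = 50/50 = 1, a_10 = floor((47 + 47)/1) = 94.
  m_11 = 1*94 - 47 = 47, d_11 = (2259 - 47^2)/1 = 50/1 = 50: (m_11, d_11) = (m_1, d_1) = (47, 50), so from here the quotients repeat a_1, ..., a_10; the period length is 10.
So sqrt(2259) = [47; (1, 1, 8, 7, 5, 7, 8, 1, 1, 94)] with period length k = 10.
k is even, so the fundamental solution of x^2 - 2259y^2 = 1 is (p_{k-1}, q_{k-1}) = (p_9, q_9); compute convergents through index 9.
Convergents (p_i = a_i*p_{i-1} + p_{i-2}, q_i = a_i*q_{i-1} + q_{i-2} with p_{-2}=0, p_{-1}=1, q_{-2}=1, q_{-1}=0):
  i=0: a_0=47, p_0 = 47*1 + 0 = 47, q_0 = 47*0 + 1 = 1.
  i=1: a_1=1, p_1 = 1*47 + 1 = 48, q_1 = 1*1 + 0 = 1.
  i=2: a_2=1, p_2 = 1*48 + 47 = 95, q_2 = 1*1 + 1 = 2.
  i=3: a_3=8, p_3 = 8*95 + 48 = 808, q_3 = 8*2 + 1 = 17.
  i=4: a_4=7, p_4 = 7*808 + 95 = 5751, q_4 = 7*17 + 2 = 121.
  i=5: a_5=5, p_5 = 5*5751 + 808 = 29563, q_5 = 5*121 + 17 = 622.
  i=6: a_6=7, p_6 = 7*29563 + 5751 = 212692, q_6 = 7*622 + 121 = 4475.
  i=7: a_7=8, p_7 = 8*212692 + 29563 = 1731099, q_7 = 8*4475 + 622 = 36422.
  i=8: a_8=1, p_8 = 1*1731099 + 212692 = 1943791, q_8 = 1*36422 + 4475 = 40897.
  i=9: a_9=1, p_9 = 1*1943791 + 1731099 = 3674890, q_9 = 1*40897 + 36422 = 77319.
Check: 3674890^2 - 2259*77319^2 = 13504816512100 - 13504816512099 = 1, so (x, y) = (3674890, 77319) solves the equation, and by the theorem it is the least positive solution.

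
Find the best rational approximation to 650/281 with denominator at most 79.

155/67

Expand x = 650/281 as a continued fraction with the Euclidean algorithm:
  650 = 2*281 + 88, so a_0 = 2.
  281 = 3*88 + 17, so a_1 = 3.
  88 = 5*17 + 3, so a_2 = 5.
  17 = 5*3 + 2, so a_3 = 5.
  3 = 1*2 + 1, so a_4 = 1.
  2 = 2*1 + 0, so a_5 = 2.
so x = [2; 3, 5, 5, 1, 2].
Convergents (p_i = a_i*p_{i-1} + p_{i-2}, q_i = a_i*q_{i-1} + q_{i-2} with p_{-2}=0, p_{-1}=1, q_{-2}=1, q_{-1}=0), until the denominator exceeds 79:
  i=0: a_0=2, p_0 = 2*1 + 0 = 2, q_0 = 2*0 + 1 = 1.
  i=1: a_1=3, p_1 = 3*2 + 1 = 7, q_1 = 3*1 + 0 = 3.
  i=2: a_2=5, p_2 = 5*7 + 2 = 37, q_2 = 5*3 + 1 = 16.
  i=3: a_3=5, p_3 = 5*37 + 7 = 192, q_3 = 5*16 + 3 = 83.
q_3 = 83 > 79, so the last convergent with denominator <= 79 is p_2/q_2 = 37/16.
The closest fraction with denominator <= 79 is either p_2/q_2 or the intermediate fraction (k*p_2 + p_1)/(k*q_2 + q_1) with the largest k >= 1 whose denominator stays <= 79; these approach x as k grows, and every other convergent or intermediate fraction in range is farther away.
Largest k: floor((79 - q_1)/q_2) = floor((79 - 3)/16) = 4.
That gives (4*37 + 7)/(4*16 + 3) = 155/67.
Compare the errors: |x - 37/16| = |650*16 - 37*281|/(281*16) = 3/4496, and |x - 155/67| = |650*67 - 155*281|/(281*67) = 5/18827.
Cross-multiplying, 5*4496 = 22480 < 56481 = 3*18827, so 5/18827 is smaller: the intermediate fraction 155/67 is closer to x than 37/16.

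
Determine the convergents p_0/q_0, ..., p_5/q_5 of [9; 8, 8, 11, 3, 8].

9/1, 73/8, 593/65, 6596/723, 20381/2234, 169644/18595

Using the convergent recurrence p_i = a_i*p_{i-1} + p_{i-2}, q_i = a_i*q_{i-1} + q_{i-2} with p_{-2}=0, p_{-1}=1, q_{-2}=1, q_{-1}=0:
  i=0: a_0=9, p_0 = 9*1 + 0 = 9, q_0 = 9*0 + 1 = 1.
  i=1: a_1=8, p_1 = 8*9 + 1 = 73, q_1 = 8*1 + 0 = 8.
  i=2: a_2=8, p_2 = 8*73 + 9 = 593, q_2 = 8*8 + 1 = 65.
  i=3: a_3=11, p_3 = 11*593 + 73 = 6596, q_3 = 11*65 + 8 = 723.
  i=4: a_4=3, p_4 = 3*6596 + 593 = 20381, q_4 = 3*723 + 65 = 2234.
  i=5: a_5=8, p_5 = 8*20381 + 6596 = 169644, q_5 = 8*2234 + 723 = 18595.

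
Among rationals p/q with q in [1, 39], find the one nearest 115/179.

9/14

Expand x = 115/179 as a continued fraction with the Euclidean algorithm:
  115 = 0*179 + 115, so a_0 = 0.
  179 = 1*115 + 64, so a_1 = 1.
  115 = 1*64 + 51, so a_2 = 1.
  64 = 1*51 + 13, so a_3 = 1.
  51 = 3*13 + 12, so a_4 = 3.
  13 = 1*12 + 1, so a_5 = 1.
  12 = 12*1 + 0, so a_6 = 12.
so x = [0; 1, 1, 1, 3, 1, 12].
Convergents (p_i = a_i*p_{i-1} + p_{i-2}, q_i = a_i*q_{i-1} + q_{i-2} with p_{-2}=0, p_{-1}=1, q_{-2}=1, q_{-1}=0), until the denominator exceeds 39:
  i=0: a_0=0, p_0 = 0*1 + 0 = 0, q_0 = 0*0 + 1 = 1.
  i=1: a_1=1, p_1 = 1*0 + 1 = 1, q_1 = 1*1 + 0 = 1.
  i=2: a_2=1, p_2 = 1*1 + 0 = 1, q_2 = 1*1 + 1 = 2.
  i=3: a_3=1, p_3 = 1*1 + 1 = 2, q_3 = 1*2 + 1 = 3.
  i=4: a_4=3, p_4 = 3*2 + 1 = 7, q_4 = 3*3 + 2 = 11.
  i=5: a_5=1, p_5 = 1*7 + 2 = 9, q_5 = 1*11 + 3 = 14.
  i=6: a_6=12, p_6 = 12*9 + 7 = 115, q_6 = 12*14 + 11 = 179.
q_6 = 179 > 39, so the last convergent with denominator <= 39 is p_5/q_5 = 9/14.
The closest fraction with denominator <= 39 is either p_5/q_5 or the intermediate fraction (k*p_5 + p_4)/(k*q_5 + q_4) with the largest k >= 1 whose denominator stays <= 39; these approach x as k grows, and every other convergent or intermediate fraction in range is farther away.
Largest k: floor((39 - q_4)/q_5) = floor((39 - 11)/14) = 2.
That gives (2*9 + 7)/(2*14 + 11) = 25/39.
Compare the errors: |x - 9/14| = |115*14 - 9*179|/(179*14) = 1/2506, and |x - 25/39| = |115*39 - 25*179|/(179*39) = 10/6981.
Cross-multiplying, 1*6981 = 6981 < 25060 = 10*2506, so 1/2506 is smaller: the convergent 9/14 is closer to x than 25/39.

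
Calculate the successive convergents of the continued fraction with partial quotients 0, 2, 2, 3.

0/1, 1/2, 2/5, 7/17

Using the convergent recurrence p_i = a_i*p_{i-1} + p_{i-2}, q_i = a_i*q_{i-1} + q_{i-2} with p_{-2}=0, p_{-1}=1, q_{-2}=1, q_{-1}=0:
  i=0: a_0=0, p_0 = 0*1 + 0 = 0, q_0 = 0*0 + 1 = 1.
  i=1: a_1=2, p_1 = 2*0 + 1 = 1, q_1 = 2*1 + 0 = 2.
  i=2: a_2=2, p_2 = 2*1 + 0 = 2, q_2 = 2*2 + 1 = 5.
  i=3: a_3=3, p_3 = 3*2 + 1 = 7, q_3 = 3*5 + 2 = 17.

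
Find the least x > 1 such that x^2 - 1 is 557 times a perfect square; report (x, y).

(x, y) = (27849, 1180)

First expand sqrt(557) as a continued fraction. With x_i = (sqrt(557) + m_i)/d_i and (m_0, d_0) = (0, 1): a_0 = floor(sqrt(557)) = 23, since 23^2 = 529 <= 557 < 576 = 24^2.
Iterate m_{i+1} = d_i*a_i - m_i, d_{i+1} = (557 - m_{i+1}^2)/d_i, a_{i+1} = floor((a_0 + m_{i+1})/d_{i+1}):
  m_1 = 1*23 - 0 = 23, d_1 = (557 - 23^2)/1 = 28/1 = 28, a_1 = floor((23 + 23)/28) = 1.
  m_2 = 28*1 - 23 = 5, d_2 = (557 - 5^2)/28 = 532/28 = 19, a_2 = floor((23 + 5)/19) = 1.
  m_3 = 19*1 - 5 = 14, d_3 = (557 - 14^2)/19 = 361/19 = 19, a_3 = floor((23 + 14)/19) = 1.
  m_4 = 19*1 - 14 = 5, d_4 = (557 - 5^2)/19 = 532/19 = 28, a_4 = floor((23 + 5)/28) = 1.
  m_5 = 28*1 - 5 = 23, d_5 = (557 - 23^2)/28 = 28/28 = 1, a_5 = floor((23 + 23)/1) = 46.
  m_6 = 1*46 - 23 = 23, d_6 = (557 - 23^2)/1 = 28/1 = 28: (m_6, d_6) = (m_1, d_1) = (23, 28), so from here the quotients repeat a_1, ..., a_5; the period length is 5.
So sqrt(557) = [23; (1, 1, 1, 1, 46)] with period length k = 5.
k is odd, so (p_{k-1}, q_{k-1}) only solves x^2 - 557y^2 = -1 and the fundamental solution of x^2 - 557y^2 = 1 is (p_{2k-1}, q_{2k-1}) = (p_9, q_9); compute convergents through index 9, running through the period twice.
Convergents (p_i = a_i*p_{i-1} + p_{i-2}, q_i = a_i*q_{i-1} + q_{i-2} with p_{-2}=0, p_{-1}=1, q_{-2}=1, q_{-1}=0):
  i=0: a_0=23, p_0 = 23*1 + 0 = 23, q_0 = 23*0 + 1 = 1.
  i=1: a_1=1, p_1 = 1*23 + 1 = 24, q_1 = 1*1 + 0 = 1.
  i=2: a_2=1, p_2 = 1*24 + 23 = 47, q_2 = 1*1 + 1 = 2.
  i=3: a_3=1, p_3 = 1*47 + 24 = 71, q_3 = 1*2 + 1 = 3.
  i=4: a_4=1, p_4 = 1*71 + 47 = 118, q_4 = 1*3 + 2 = 5.
  i=5: a_5=46, p_5 = 46*118 + 71 = 5499, q_5 = 46*5 + 3 = 233.
  i=6: a_6=1, p_6 = 1*5499 + 118 = 5617, q_6 = 1*233 + 5 = 238.
  i=7: a_7=1, p_7 = 1*5617 + 5499 = 11116, q_7 = 1*238 + 233 = 471.
  i=8: a_8=1, p_8 = 1*11116 + 5617 = 16733, q_8 = 1*471 + 238 = 709.
  i=9: a_9=1, p_9 = 1*16733 + 11116 = 27849, q_9 = 1*709 + 471 = 1180.
Indeed p_4^2 - 557*q_4^2 = 13924 - 13925 = -1, not +1.
Check: 27849^2 - 557*1180^2 = 775566801 - 775566800 = 1, so (x, y) = (27849, 1180) solves the equation, and by the theorem it is the least positive solution.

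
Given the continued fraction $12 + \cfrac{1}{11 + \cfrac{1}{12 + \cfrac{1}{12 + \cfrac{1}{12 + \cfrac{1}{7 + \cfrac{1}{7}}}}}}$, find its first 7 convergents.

Using the convergent recurrence p_i = a_i*p_{i-1} + p_{i-2}, q_i = a_i*q_{i-1} + q_{i-2} with p_{-2}=0, p_{-1}=1, q_{-2}=1, q_{-1}=0:
  i=0: a_0=12, p_0 = 12*1 + 0 = 12, q_0 = 12*0 + 1 = 1.
  i=1: a_1=11, p_1 = 11*12 + 1 = 133, q_1 = 11*1 + 0 = 11.
  i=2: a_2=12, p_2 = 12*133 + 12 = 1608, q_2 = 12*11 + 1 = 133.
  i=3: a_3=12, p_3 = 12*1608 + 133 = 19429, q_3 = 12*133 + 11 = 1607.
  i=4: a_4=12, p_4 = 12*19429 + 1608 = 234756, q_4 = 12*1607 + 133 = 19417.
  i=5: a_5=7, p_5 = 7*234756 + 19429 = 1662721, q_5 = 7*19417 + 1607 = 137526.
  i=6: a_6=7, p_6 = 7*1662721 + 234756 = 11873803, q_6 = 7*137526 + 19417 = 982099.

12/1, 133/11, 1608/133, 19429/1607, 234756/19417, 1662721/137526, 11873803/982099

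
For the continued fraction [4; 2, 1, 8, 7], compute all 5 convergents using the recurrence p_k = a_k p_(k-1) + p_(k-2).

Using the convergent recurrence p_i = a_i*p_{i-1} + p_{i-2}, q_i = a_i*q_{i-1} + q_{i-2} with p_{-2}=0, p_{-1}=1, q_{-2}=1, q_{-1}=0:
  i=0: a_0=4, p_0 = 4*1 + 0 = 4, q_0 = 4*0 + 1 = 1.
  i=1: a_1=2, p_1 = 2*4 + 1 = 9, q_1 = 2*1 + 0 = 2.
  i=2: a_2=1, p_2 = 1*9 + 4 = 13, q_2 = 1*2 + 1 = 3.
  i=3: a_3=8, p_3 = 8*13 + 9 = 113, q_3 = 8*3 + 2 = 26.
  i=4: a_4=7, p_4 = 7*113 + 13 = 804, q_4 = 7*26 + 3 = 185.

4/1, 9/2, 13/3, 113/26, 804/185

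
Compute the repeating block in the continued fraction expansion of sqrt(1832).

[42; (1, 4, 21, 4, 1, 84)]

Write x_i = (sqrt(1832) + m_i)/d_i with (m_0, d_0) = (0, 1). a_0 = floor(sqrt(1832)) = 42, since 42^2 = 1764 <= 1832 < 1849 = 43^2.
Iterate m_{i+1} = d_i*a_i - m_i, d_{i+1} = (1832 - m_{i+1}^2)/d_i, a_{i+1} = floor((a_0 + m_{i+1})/d_{i+1}):
  m_1 = 1*42 - 0 = 42, d_1 = (1832 - 42^2)/1 = 68/1 = 68, a_1 = floor((42 + 42)/68) = 1.
  m_2 = 68*1 - 42 = 26, d_2 = (1832 - 26^2)/68 = 1156/68 = 17, a_2 = floor((42 + 26)/17) = 4.
  m_3 = 17*4 - 26 = 42, d_3 = (1832 - 42^2)/17 = 68/17 = 4, a_3 = floor((42 + 42)/4) = 21.
  m_4 = 4*21 - 42 = 42, d_4 = (1832 - 42^2)/4 = 68/4 = 17, a_4 = floor((42 + 42)/17) = 4.
  m_5 = 17*4 - 42 = 26, d_5 = (1832 - 26^2)/17 = 1156/17 = 68, a_5 = floor((42 + 26)/68) = 1.
  m_6 = 68*1 - 26 = 42, d_6 = (1832 - 42^2)/68 = 68/68 = 1, a_6 = floor((42 + 42)/1) = 84.
  m_7 = 1*84 - 42 = 42, d_7 = (1832 - 42^2)/1 = 68/1 = 68: (m_7, d_7) = (m_1, d_1) = (42, 68), so from here the quotients repeat a_1, ..., a_6; the period length is 6.
Hence the expansion of sqrt(1832) is a_0 = 42 followed by the repeating block 1, 4, 21, 4, 1, 84 (period 6).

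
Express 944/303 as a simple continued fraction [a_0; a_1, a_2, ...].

[3; 8, 1, 1, 1, 11]

Run the Euclidean algorithm on 944 and 303; the successive quotients are the partial quotients a_0, a_1, ... (each step inverts the fractional part left over by the previous one):
  944 = 3*303 + 35, so a_0 = 3.
  303 = 8*35 + 23, so a_1 = 8.
  35 = 1*23 + 12, so a_2 = 1.
  23 = 1*12 + 11, so a_3 = 1.
  12 = 1*11 + 1, so a_4 = 1.
  11 = 11*1 + 0, so a_5 = 11.
The remainder reaches 0 after 6 divisions, so the expansion has 6 partial quotients, read off in order.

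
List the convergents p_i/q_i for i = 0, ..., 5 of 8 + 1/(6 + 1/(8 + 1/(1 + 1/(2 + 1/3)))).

8/1, 49/6, 400/49, 449/55, 1298/159, 4343/532

Using the convergent recurrence p_i = a_i*p_{i-1} + p_{i-2}, q_i = a_i*q_{i-1} + q_{i-2} with p_{-2}=0, p_{-1}=1, q_{-2}=1, q_{-1}=0:
  i=0: a_0=8, p_0 = 8*1 + 0 = 8, q_0 = 8*0 + 1 = 1.
  i=1: a_1=6, p_1 = 6*8 + 1 = 49, q_1 = 6*1 + 0 = 6.
  i=2: a_2=8, p_2 = 8*49 + 8 = 400, q_2 = 8*6 + 1 = 49.
  i=3: a_3=1, p_3 = 1*400 + 49 = 449, q_3 = 1*49 + 6 = 55.
  i=4: a_4=2, p_4 = 2*449 + 400 = 1298, q_4 = 2*55 + 49 = 159.
  i=5: a_5=3, p_5 = 3*1298 + 449 = 4343, q_5 = 3*159 + 55 = 532.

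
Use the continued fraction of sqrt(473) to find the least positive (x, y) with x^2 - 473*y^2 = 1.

First expand sqrt(473) as a continued fraction. With x_i = (sqrt(473) + m_i)/d_i and (m_0, d_0) = (0, 1): a_0 = floor(sqrt(473)) = 21, since 21^2 = 441 <= 473 < 484 = 22^2.
Iterate m_{i+1} = d_i*a_i - m_i, d_{i+1} = (473 - m_{i+1}^2)/d_i, a_{i+1} = floor((a_0 + m_{i+1})/d_{i+1}):
  m_1 = 1*21 - 0 = 21, d_1 = (473 - 21^2)/1 = 32/1 = 32, a_1 = floor((21 + 21)/32) = 1.
  m_2 = 32*1 - 21 = 11, d_2 = (473 - 11^2)/32 = 352/32 = 11, a_2 = floor((21 + 11)/11) = 2.
  m_3 = 11*2 - 11 = 11, d_3 = (473 - 11^2)/11 = 352/11 = 32, a_3 = floor((21 + 11)/32) = 1.
  m_4 = 32*1 - 11 = 21, d_4 = (473 - 21^2)/32 = 32/32 = 1, a_4 = floor((21 + 21)/1) = 42.
  m_5 = 1*42 - 21 = 21, d_5 = (473 - 21^2)/1 = 32/1 = 32: (m_5, d_5) = (m_1, d_1) = (21, 32), so from here the quotients repeat a_1, ..., a_4; the period length is 4.
So sqrt(473) = [21; (1, 2, 1, 42)] with period length k = 4.
k is even, so the fundamental solution of x^2 - 473y^2 = 1 is (p_{k-1}, q_{k-1}) = (p_3, q_3); compute convergents through index 3.
Convergents (p_i = a_i*p_{i-1} + p_{i-2}, q_i = a_i*q_{i-1} + q_{i-2} with p_{-2}=0, p_{-1}=1, q_{-2}=1, q_{-1}=0):
  i=0: a_0=21, p_0 = 21*1 + 0 = 21, q_0 = 21*0 + 1 = 1.
  i=1: a_1=1, p_1 = 1*21 + 1 = 22, q_1 = 1*1 + 0 = 1.
  i=2: a_2=2, p_2 = 2*22 + 21 = 65, q_2 = 2*1 + 1 = 3.
  i=3: a_3=1, p_3 = 1*65 + 22 = 87, q_3 = 1*3 + 1 = 4.
Check: 87^2 - 473*4^2 = 7569 - 7568 = 1, so (x, y) = (87, 4) solves the equation, and by the theorem it is the least positive solution.

(x, y) = (87, 4)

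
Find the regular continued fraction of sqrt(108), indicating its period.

Write x_i = (sqrt(108) + m_i)/d_i with (m_0, d_0) = (0, 1). a_0 = floor(sqrt(108)) = 10, since 10^2 = 100 <= 108 < 121 = 11^2.
Iterate m_{i+1} = d_i*a_i - m_i, d_{i+1} = (108 - m_{i+1}^2)/d_i, a_{i+1} = floor((a_0 + m_{i+1})/d_{i+1}):
  m_1 = 1*10 - 0 = 10, d_1 = (108 - 10^2)/1 = 8/1 = 8, a_1 = floor((10 + 10)/8) = 2.
  m_2 = 8*2 - 10 = 6, d_2 = (108 - 6^2)/8 = 72/8 = 9, a_2 = floor((10 + 6)/9) = 1.
  m_3 = 9*1 - 6 = 3, d_3 = (108 - 3^2)/9 = 99/9 = 11, a_3 = floor((10 + 3)/11) = 1.
  m_4 = 11*1 - 3 = 8, d_4 = (108 - 8^2)/11 = 44/11 = 4, a_4 = floor((10 + 8)/4) = 4.
  m_5 = 4*4 - 8 = 8, d_5 = (108 - 8^2)/4 = 44/4 = 11, a_5 = floor((10 + 8)/11) = 1.
  m_6 = 11*1 - 8 = 3, d_6 = (108 - 3^2)/11 = 99/11 = 9, a_6 = floor((10 + 3)/9) = 1.
  m_7 = 9*1 - 3 = 6, d_7 = (108 - 6^2)/9 = 72/9 = 8, a_7 = floor((10 + 6)/8) = 2.
  m_8 = 8*2 - 6 = 10, d_8 = (108 - 10^2)/8 = 8/8 = 1, a_8 = floor((10 + 10)/1) = 20.
  m_9 = 1*20 - 10 = 10, d_9 = (108 - 10^2)/1 = 8/1 = 8: (m_9, d_9) = (m_1, d_1) = (10, 8), so from here the quotients repeat a_1, ..., a_8; the period length is 8.
Hence the expansion of sqrt(108) is a_0 = 10 followed by the repeating block 2, 1, 1, 4, 1, 1, 2, 20 (period 8).

[10; (2, 1, 1, 4, 1, 1, 2, 20)]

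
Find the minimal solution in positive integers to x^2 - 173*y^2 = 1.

First expand sqrt(173) as a continued fraction. With x_i = (sqrt(173) + m_i)/d_i and (m_0, d_0) = (0, 1): a_0 = floor(sqrt(173)) = 13, since 13^2 = 169 <= 173 < 196 = 14^2.
Iterate m_{i+1} = d_i*a_i - m_i, d_{i+1} = (173 - m_{i+1}^2)/d_i, a_{i+1} = floor((a_0 + m_{i+1})/d_{i+1}):
  m_1 = 1*13 - 0 = 13, d_1 = (173 - 13^2)/1 = 4/1 = 4, a_1 = floor((13 + 13)/4) = 6.
  m_2 = 4*6 - 13 = 11, d_2 = (173 - 11^2)/4 = 52/4 = 13, a_2 = floor((13 + 11)/13) = 1.
  m_3 = 13*1 - 11 = 2, d_3 = (173 - 2^2)/13 = 169/13 = 13, a_3 = floor((13 + 2)/13) = 1.
  m_4 = 13*1 - 2 = 11, d_4 = (173 - 11^2)/13 = 52/13 = 4, a_4 = floor((13 + 11)/4) = 6.
  m_5 = 4*6 - 11 = 13, d_5 = (173 - 13^2)/4 = 4/4 = 1, a_5 = floor((13 + 13)/1) = 26.
  m_6 = 1*26 - 13 = 13, d_6 = (173 - 13^2)/1 = 4/1 = 4: (m_6, d_6) = (m_1, d_1) = (13, 4), so from here the quotients repeat a_1, ..., a_5; the period length is 5.
So sqrt(173) = [13; (6, 1, 1, 6, 26)] with period length k = 5.
k is odd, so (p_{k-1}, q_{k-1}) only solves x^2 - 173y^2 = -1 and the fundamental solution of x^2 - 173y^2 = 1 is (p_{2k-1}, q_{2k-1}) = (p_9, q_9); compute convergents through index 9, running through the period twice.
Convergents (p_i = a_i*p_{i-1} + p_{i-2}, q_i = a_i*q_{i-1} + q_{i-2} with p_{-2}=0, p_{-1}=1, q_{-2}=1, q_{-1}=0):
  i=0: a_0=13, p_0 = 13*1 + 0 = 13, q_0 = 13*0 + 1 = 1.
  i=1: a_1=6, p_1 = 6*13 + 1 = 79, q_1 = 6*1 + 0 = 6.
  i=2: a_2=1, p_2 = 1*79 + 13 = 92, q_2 = 1*6 + 1 = 7.
  i=3: a_3=1, p_3 = 1*92 + 79 = 171, q_3 = 1*7 + 6 = 13.
  i=4: a_4=6, p_4 = 6*171 + 92 = 1118, q_4 = 6*13 + 7 = 85.
  i=5: a_5=26, p_5 = 26*1118 + 171 = 29239, q_5 = 26*85 + 13 = 2223.
  i=6: a_6=6, p_6 = 6*29239 + 1118 = 176552, q_6 = 6*2223 + 85 = 13423.
  i=7: a_7=1, p_7 = 1*176552 + 29239 = 205791, q_7 = 1*13423 + 2223 = 15646.
  i=8: a_8=1, p_8 = 1*205791 + 176552 = 382343, q_8 = 1*15646 + 13423 = 29069.
  i=9: a_9=6, p_9 = 6*382343 + 205791 = 2499849, q_9 = 6*29069 + 15646 = 190060.
Indeed p_4^2 - 173*q_4^2 = 1249924 - 1249925 = -1, not +1.
Check: 2499849^2 - 173*190060^2 = 6249245022801 - 6249245022800 = 1, so (x, y) = (2499849, 190060) solves the equation, and by the theorem it is the least positive solution.

(x, y) = (2499849, 190060)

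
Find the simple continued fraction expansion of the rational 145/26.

Run the Euclidean algorithm on 145 and 26; the successive quotients are the partial quotients a_0, a_1, ... (each step inverts the fractional part left over by the previous one):
  145 = 5*26 + 15, so a_0 = 5.
  26 = 1*15 + 11, so a_1 = 1.
  15 = 1*11 + 4, so a_2 = 1.
  11 = 2*4 + 3, so a_3 = 2.
  4 = 1*3 + 1, so a_4 = 1.
  3 = 3*1 + 0, so a_5 = 3.
The remainder reaches 0 after 6 divisions, so the expansion has 6 partial quotients, read off in order.

[5; 1, 1, 2, 1, 3]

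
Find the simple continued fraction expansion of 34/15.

Run the Euclidean algorithm on 34 and 15; the successive quotients are the partial quotients a_0, a_1, ... (each step inverts the fractional part left over by the previous one):
  34 = 2*15 + 4, so a_0 = 2.
  15 = 3*4 + 3, so a_1 = 3.
  4 = 1*3 + 1, so a_2 = 1.
  3 = 3*1 + 0, so a_3 = 3.
The remainder reaches 0 after 4 divisions, so the expansion has 4 partial quotients, read off in order.

[2; 3, 1, 3]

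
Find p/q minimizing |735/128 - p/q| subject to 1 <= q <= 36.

Expand x = 735/128 as a continued fraction with the Euclidean algorithm:
  735 = 5*128 + 95, so a_0 = 5.
  128 = 1*95 + 33, so a_1 = 1.
  95 = 2*33 + 29, so a_2 = 2.
  33 = 1*29 + 4, so a_3 = 1.
  29 = 7*4 + 1, so a_4 = 7.
  4 = 4*1 + 0, so a_5 = 4.
so x = [5; 1, 2, 1, 7, 4].
Convergents (p_i = a_i*p_{i-1} + p_{i-2}, q_i = a_i*q_{i-1} + q_{i-2} with p_{-2}=0, p_{-1}=1, q_{-2}=1, q_{-1}=0), until the denominator exceeds 36:
  i=0: a_0=5, p_0 = 5*1 + 0 = 5, q_0 = 5*0 + 1 = 1.
  i=1: a_1=1, p_1 = 1*5 + 1 = 6, q_1 = 1*1 + 0 = 1.
  i=2: a_2=2, p_2 = 2*6 + 5 = 17, q_2 = 2*1 + 1 = 3.
  i=3: a_3=1, p_3 = 1*17 + 6 = 23, q_3 = 1*3 + 1 = 4.
  i=4: a_4=7, p_4 = 7*23 + 17 = 178, q_4 = 7*4 + 3 = 31.
  i=5: a_5=4, p_5 = 4*178 + 23 = 735, q_5 = 4*31 + 4 = 128.
q_5 = 128 > 36, so the last convergent with denominator <= 36 is p_4/q_4 = 178/31.
The closest fraction with denominator <= 36 is either p_4/q_4 or the intermediate fraction (k*p_4 + p_3)/(k*q_4 + q_3) with the largest k >= 1 whose denominator stays <= 36; these approach x as k grows, and every other convergent or intermediate fraction in range is farther away.
Largest k: floor((36 - q_3)/q_4) = floor((36 - 4)/31) = 1.
That gives (1*178 + 23)/(1*31 + 4) = 201/35.
Compare the errors: |x - 178/31| = |735*31 - 178*128|/(128*31) = 1/3968, and |x - 201/35| = |735*35 - 201*128|/(128*35) = 3/4480.
Cross-multiplying, 1*4480 = 4480 < 11904 = 3*3968, so 1/3968 is smaller: the convergent 178/31 is closer to x than 201/35.

178/31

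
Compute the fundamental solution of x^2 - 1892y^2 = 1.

(x, y) = (87, 2)

First expand sqrt(1892) as a continued fraction. With x_i = (sqrt(1892) + m_i)/d_i and (m_0, d_0) = (0, 1): a_0 = floor(sqrt(1892)) = 43, since 43^2 = 1849 <= 1892 < 1936 = 44^2.
Iterate m_{i+1} = d_i*a_i - m_i, d_{i+1} = (1892 - m_{i+1}^2)/d_i, a_{i+1} = floor((a_0 + m_{i+1})/d_{i+1}):
  m_1 = 1*43 - 0 = 43, d_1 = (1892 - 43^2)/1 = 43/1 = 43, a_1 = floor((43 + 43)/43) = 2.
  m_2 = 43*2 - 43 = 43, d_2 = (1892 - 43^2)/43 = 43/43 = 1, a_2 = floor((43 + 43)/1) = 86.
  m_3 = 1*86 - 43 = 43, d_3 = (1892 - 43^2)/1 = 43/1 = 43: (m_3, d_3) = (m_1, d_1) = (43, 43), so from here the quotients repeat a_1, a_2; the period length is 2.
So sqrt(1892) = [43; (2, 86)] with period length k = 2.
k is even, so the fundamental solution of x^2 - 1892y^2 = 1 is (p_{k-1}, q_{k-1}) = (p_1, q_1); compute convergents through index 1.
Convergents (p_i = a_i*p_{i-1} + p_{i-2}, q_i = a_i*q_{i-1} + q_{i-2} with p_{-2}=0, p_{-1}=1, q_{-2}=1, q_{-1}=0):
  i=0: a_0=43, p_0 = 43*1 + 0 = 43, q_0 = 43*0 + 1 = 1.
  i=1: a_1=2, p_1 = 2*43 + 1 = 87, q_1 = 2*1 + 0 = 2.
Check: 87^2 - 1892*2^2 = 7569 - 7568 = 1, so (x, y) = (87, 2) solves the equation, and by the theorem it is the least positive solution.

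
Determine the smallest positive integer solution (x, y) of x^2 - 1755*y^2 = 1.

(x, y) = (10934, 261)

First expand sqrt(1755) as a continued fraction. With x_i = (sqrt(1755) + m_i)/d_i and (m_0, d_0) = (0, 1): a_0 = floor(sqrt(1755)) = 41, since 41^2 = 1681 <= 1755 < 1764 = 42^2.
Iterate m_{i+1} = d_i*a_i - m_i, d_{i+1} = (1755 - m_{i+1}^2)/d_i, a_{i+1} = floor((a_0 + m_{i+1})/d_{i+1}):
  m_1 = 1*41 - 0 = 41, d_1 = (1755 - 41^2)/1 = 74/1 = 74, a_1 = floor((41 + 41)/74) = 1.
  m_2 = 74*1 - 41 = 33, d_2 = (1755 - 33^2)/74 = 666/74 = 9, a_2 = floor((41 + 33)/9) = 8.
  m_3 = 9*8 - 33 = 39, d_3 = (1755 - 39^2)/9 = 234/9 = 26, a_3 = floor((41 + 39)/26) = 3.
  m_4 = 26*3 - 39 = 39, d_4 = (1755 - 39^2)/26 = 234/26 = 9, a_4 = floor((41 + 39)/9) = 8.
  m_5 = 9*8 - 39 = 33, d_5 = (1755 - 33^2)/9 = 666/9 = 74, a_5 = floor((41 + 33)/74) = 1.
  m_6 = 74*1 - 33 = 41, d_6 = (1755 - 41^2)/74 = 74/74 = 1, a_6 = floor((41 + 41)/1) = 82.
  m_7 = 1*82 - 41 = 41, d_7 = (1755 - 41^2)/1 = 74/1 = 74: (m_7, d_7) = (m_1, d_1) = (41, 74), so from here the quotients repeat a_1, ..., a_6; the period length is 6.
So sqrt(1755) = [41; (1, 8, 3, 8, 1, 82)] with period length k = 6.
k is even, so the fundamental solution of x^2 - 1755y^2 = 1 is (p_{k-1}, q_{k-1}) = (p_5, q_5); compute convergents through index 5.
Convergents (p_i = a_i*p_{i-1} + p_{i-2}, q_i = a_i*q_{i-1} + q_{i-2} with p_{-2}=0, p_{-1}=1, q_{-2}=1, q_{-1}=0):
  i=0: a_0=41, p_0 = 41*1 + 0 = 41, q_0 = 41*0 + 1 = 1.
  i=1: a_1=1, p_1 = 1*41 + 1 = 42, q_1 = 1*1 + 0 = 1.
  i=2: a_2=8, p_2 = 8*42 + 41 = 377, q_2 = 8*1 + 1 = 9.
  i=3: a_3=3, p_3 = 3*377 + 42 = 1173, q_3 = 3*9 + 1 = 28.
  i=4: a_4=8, p_4 = 8*1173 + 377 = 9761, q_4 = 8*28 + 9 = 233.
  i=5: a_5=1, p_5 = 1*9761 + 1173 = 10934, q_5 = 1*233 + 28 = 261.
Check: 10934^2 - 1755*261^2 = 119552356 - 119552355 = 1, so (x, y) = (10934, 261) solves the equation, and by the theorem it is the least positive solution.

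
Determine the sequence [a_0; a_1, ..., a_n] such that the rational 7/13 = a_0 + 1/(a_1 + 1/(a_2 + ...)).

[0; 1, 1, 6]

Run the Euclidean algorithm on 7 and 13; the successive quotients are the partial quotients a_0, a_1, ... (each step inverts the fractional part left over by the previous one):
  7 = 0*13 + 7, so a_0 = 0.
  13 = 1*7 + 6, so a_1 = 1.
  7 = 1*6 + 1, so a_2 = 1.
  6 = 6*1 + 0, so a_3 = 6.
The remainder reaches 0 after 4 divisions, so the expansion has 4 partial quotients, read off in order.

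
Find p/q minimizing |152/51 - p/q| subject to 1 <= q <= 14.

3/1

Expand x = 152/51 as a continued fraction with the Euclidean algorithm:
  152 = 2*51 + 50, so a_0 = 2.
  51 = 1*50 + 1, so a_1 = 1.
  50 = 50*1 + 0, so a_2 = 50.
so x = [2; 1, 50].
Convergents (p_i = a_i*p_{i-1} + p_{i-2}, q_i = a_i*q_{i-1} + q_{i-2} with p_{-2}=0, p_{-1}=1, q_{-2}=1, q_{-1}=0), until the denominator exceeds 14:
  i=0: a_0=2, p_0 = 2*1 + 0 = 2, q_0 = 2*0 + 1 = 1.
  i=1: a_1=1, p_1 = 1*2 + 1 = 3, q_1 = 1*1 + 0 = 1.
  i=2: a_2=50, p_2 = 50*3 + 2 = 152, q_2 = 50*1 + 1 = 51.
q_2 = 51 > 14, so the last convergent with denominator <= 14 is p_1/q_1 = 3/1.
The closest fraction with denominator <= 14 is either p_1/q_1 or the intermediate fraction (k*p_1 + p_0)/(k*q_1 + q_0) with the largest k >= 1 whose denominator stays <= 14; these approach x as k grows, and every other convergent or intermediate fraction in range is farther away.
Largest k: floor((14 - q_0)/q_1) = floor((14 - 1)/1) = 13.
That gives (13*3 + 2)/(13*1 + 1) = 41/14.
Compare the errors: |x - 3/1| = |152*1 - 3*51|/(51*1) = 1/51, and |x - 41/14| = |152*14 - 41*51|/(51*14) = 37/714.
Cross-multiplying, 1*714 = 714 < 1887 = 37*51, so 1/51 is smaller: the convergent 3/1 is closer to x than 41/14.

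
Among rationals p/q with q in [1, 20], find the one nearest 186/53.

7/2

Expand x = 186/53 as a continued fraction with the Euclidean algorithm:
  186 = 3*53 + 27, so a_0 = 3.
  53 = 1*27 + 26, so a_1 = 1.
  27 = 1*26 + 1, so a_2 = 1.
  26 = 26*1 + 0, so a_3 = 26.
so x = [3; 1, 1, 26].
Convergents (p_i = a_i*p_{i-1} + p_{i-2}, q_i = a_i*q_{i-1} + q_{i-2} with p_{-2}=0, p_{-1}=1, q_{-2}=1, q_{-1}=0), until the denominator exceeds 20:
  i=0: a_0=3, p_0 = 3*1 + 0 = 3, q_0 = 3*0 + 1 = 1.
  i=1: a_1=1, p_1 = 1*3 + 1 = 4, q_1 = 1*1 + 0 = 1.
  i=2: a_2=1, p_2 = 1*4 + 3 = 7, q_2 = 1*1 + 1 = 2.
  i=3: a_3=26, p_3 = 26*7 + 4 = 186, q_3 = 26*2 + 1 = 53.
q_3 = 53 > 20, so the last convergent with denominator <= 20 is p_2/q_2 = 7/2.
The closest fraction with denominator <= 20 is either p_2/q_2 or the intermediate fraction (k*p_2 + p_1)/(k*q_2 + q_1) with the largest k >= 1 whose denominator stays <= 20; these approach x as k grows, and every other convergent or intermediate fraction in range is farther away.
Largest k: floor((20 - q_1)/q_2) = floor((20 - 1)/2) = 9.
That gives (9*7 + 4)/(9*2 + 1) = 67/19.
Compare the errors: |x - 7/2| = |186*2 - 7*53|/(53*2) = 1/106, and |x - 67/19| = |186*19 - 67*53|/(53*19) = 17/1007.
Cross-multiplying, 1*1007 = 1007 < 1802 = 17*106, so 1/106 is smaller: the convergent 7/2 is closer to x than 67/19.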